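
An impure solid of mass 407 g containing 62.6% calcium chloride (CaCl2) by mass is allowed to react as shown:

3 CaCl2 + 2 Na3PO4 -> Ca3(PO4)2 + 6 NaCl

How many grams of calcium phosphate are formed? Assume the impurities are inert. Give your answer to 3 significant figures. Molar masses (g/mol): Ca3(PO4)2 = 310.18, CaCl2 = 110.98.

Mass of pure CaCl2 = 407 g × 0.626 = 254.8 g.
n(CaCl2) = 254.8 g / 110.98 g/mol = 2.296 mol.
From the equation the CaCl2:Ca3(PO4)2 mole ratio is 3:1, so n(Ca3(PO4)2) = 2.296 × 1/3 = 0.7652 mol.
Mass of Ca3(PO4)2 = 0.7652 mol × 310.18 g/mol = 237.4 g.

237 g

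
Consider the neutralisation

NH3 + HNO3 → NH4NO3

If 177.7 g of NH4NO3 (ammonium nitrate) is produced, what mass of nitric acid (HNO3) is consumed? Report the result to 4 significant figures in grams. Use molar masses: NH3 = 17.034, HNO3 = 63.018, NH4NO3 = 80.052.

n(NH4NO3) = 177.70 g / 80.052 g/mol = 2.2198 mol.
From the equation the NH4NO3:HNO3 mole ratio is 1:1, so n(HNO3) = 2.2198 × 1/1 = 2.2198 mol.
Mass of HNO3 = 2.2198 mol × 63.018 g/mol = 139.89 g.

139.9 g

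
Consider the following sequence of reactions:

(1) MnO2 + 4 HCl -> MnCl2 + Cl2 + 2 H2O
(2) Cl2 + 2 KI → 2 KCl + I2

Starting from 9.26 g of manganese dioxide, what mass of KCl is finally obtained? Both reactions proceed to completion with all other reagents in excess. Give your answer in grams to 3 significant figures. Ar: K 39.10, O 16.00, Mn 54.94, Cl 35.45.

15.9 g

M(MnO2) = 54.94 + 2(16.00) = 86.94 g/mol.
M(KCl) = 39.10 + 35.45 = 74.55 g/mol.
n(MnO2) = 9.260 / 86.94 = 0.1065 mol.
Step 1 gives a 1:1 ratio of MnO2 to Cl2, so n(Cl2) = 0.1065 mol.
In step 2 the Cl2:KCl ratio is 1:2, so n(KCl) = 0.2130 mol.
Mass of KCl = 0.2130 × 74.55 = 15.88 g.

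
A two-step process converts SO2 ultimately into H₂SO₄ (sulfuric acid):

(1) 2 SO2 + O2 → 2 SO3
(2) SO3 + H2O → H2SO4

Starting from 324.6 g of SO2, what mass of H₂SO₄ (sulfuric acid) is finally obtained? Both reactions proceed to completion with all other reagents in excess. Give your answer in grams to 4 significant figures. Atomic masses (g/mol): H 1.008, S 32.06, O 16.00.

M(SO2) = 32.06 + 2(16.00) = 64.06 g/mol.
M(H2SO4) = 2(1.008) + 32.06 + 4(16.00) = 98.076 g/mol.
n(SO2) = 324.60 / 64.06 = 5.0671 mol.
Step 1 gives a 2:2 ratio of SO2 to SO3, so n(SO3) = 5.0671 mol.
In step 2 the SO3:H2SO4 ratio is 1:1, so n(H2SO4) = 5.0671 mol.
Mass of H2SO4 = 5.0671 × 98.076 = 496.96 g.

497.0 g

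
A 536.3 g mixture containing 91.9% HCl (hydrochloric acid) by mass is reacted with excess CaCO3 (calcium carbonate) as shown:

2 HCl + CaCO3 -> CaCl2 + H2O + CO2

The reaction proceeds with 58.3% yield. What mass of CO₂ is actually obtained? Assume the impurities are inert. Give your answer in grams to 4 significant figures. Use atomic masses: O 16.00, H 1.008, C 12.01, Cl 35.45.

Pure HCl available = 536.3 g × 0.919 = 492.86 g.
M(HCl) = 1.008 + 35.45 = 36.458 g/mol.
M(CO2) = 12.01 + 2(16.00) = 44.01 g/mol.
n(HCl) = 492.86 g / 36.458 g/mol = 13.519 mol.
From the equation the HCl:CO2 mole ratio is 2:1, so n(CO2) = 13.519 × 1/2 = 6.7593 mol.
Mass of CO2 = 6.7593 mol × 44.01 g/mol = 297.48 g.
Actual mass collected = 297.48 g × 0.583 = 173.43 g.

173.4 g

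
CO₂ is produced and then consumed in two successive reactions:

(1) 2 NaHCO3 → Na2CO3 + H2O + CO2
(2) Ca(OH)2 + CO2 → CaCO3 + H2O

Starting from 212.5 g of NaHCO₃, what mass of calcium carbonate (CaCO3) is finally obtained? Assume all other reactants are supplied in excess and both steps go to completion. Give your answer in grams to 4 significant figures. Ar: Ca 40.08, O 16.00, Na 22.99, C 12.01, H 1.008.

126.6 g

M(NaHCO3) = 22.99 + 1.008 + 12.01 + 3(16.00) = 84.008 g/mol.
M(CaCO3) = 40.08 + 12.01 + 3(16.00) = 100.09 g/mol.
n(NaHCO3) = 212.50 / 84.008 = 2.5295 mol.
Step 1 gives a 2:1 ratio of NaHCO3 to CO2, so n(CO2) = 1.2648 mol.
In step 2 the CO2:CaCO3 ratio is 1:1, so n(CaCO3) = 1.2648 mol.
Mass of CaCO3 = 1.2648 × 100.09 = 126.59 g.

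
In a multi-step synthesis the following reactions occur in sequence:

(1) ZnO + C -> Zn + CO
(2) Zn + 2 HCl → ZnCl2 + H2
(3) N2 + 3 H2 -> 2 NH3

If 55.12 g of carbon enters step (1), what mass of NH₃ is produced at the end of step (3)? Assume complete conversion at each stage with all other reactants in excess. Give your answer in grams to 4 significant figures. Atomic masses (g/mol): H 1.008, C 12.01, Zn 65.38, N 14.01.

52.12 g

M(C) = 12.01 g/mol.
M(NH3) = 14.01 + 3(1.008) = 17.034 g/mol.
n(C) = 55.12 / 12.01 = 4.5895 mol.
Reaction (1): C→Zn ratio 1:1 ⇒ n(Zn) = 4.5895 mol.
Reaction (2): Zn→H2 ratio 1:1 ⇒ n(H2) = 4.5895 mol.
Reaction (3): H2→NH3 ratio 3:2 ⇒ n(NH3) = 3.0597 mol.
Mass of NH3 = 3.0597 × 17.034 = 52.118 g.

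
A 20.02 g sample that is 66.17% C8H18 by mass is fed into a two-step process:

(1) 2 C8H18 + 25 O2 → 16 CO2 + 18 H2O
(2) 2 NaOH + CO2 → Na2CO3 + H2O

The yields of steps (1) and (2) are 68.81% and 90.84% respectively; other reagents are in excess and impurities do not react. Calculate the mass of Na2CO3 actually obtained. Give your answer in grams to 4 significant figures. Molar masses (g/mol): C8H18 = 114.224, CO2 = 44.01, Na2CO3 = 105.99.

61.47 g

Pure C8H18 = 20.02 × 0.6617 = 13.247 g.
n(C8H18) = 13.247 / 114.224 = 0.11598 mol.
Step 1 (C8H18:CO2 = 2:16): theoretical n(CO2) = 0.92781 mol; at 68.81% yield, n(CO2) = 0.63842 mol.
Step 2 (CO2:Na2CO3 = 1:1): theoretical n(Na2CO3) = 0.63842 mol, so theoretical mass = 0.63842 × 105.99 = 67.667 g.
At 90.84% yield, actual mass of Na2CO3 = 67.667 × 0.9084 = 61.468 g.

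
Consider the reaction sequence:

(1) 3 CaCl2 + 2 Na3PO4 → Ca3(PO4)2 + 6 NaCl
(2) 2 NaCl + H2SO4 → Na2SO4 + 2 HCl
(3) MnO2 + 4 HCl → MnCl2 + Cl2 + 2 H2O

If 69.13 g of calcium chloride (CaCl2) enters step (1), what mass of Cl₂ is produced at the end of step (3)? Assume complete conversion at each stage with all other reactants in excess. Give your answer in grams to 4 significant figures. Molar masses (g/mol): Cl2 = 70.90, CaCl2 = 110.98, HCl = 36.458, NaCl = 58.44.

n(CaCl2) = 69.13 / 110.98 = 0.62291 mol.
Reaction (1): CaCl2→NaCl ratio 3:6 ⇒ n(NaCl) = 1.2458 mol.
Reaction (2): NaCl→HCl ratio 2:2 ⇒ n(HCl) = 1.2458 mol.
Reaction (3): HCl→Cl2 ratio 4:1 ⇒ n(Cl2) = 0.31145 mol.
Mass of Cl2 = 0.31145 × 70.90 = 22.082 g.

22.08 g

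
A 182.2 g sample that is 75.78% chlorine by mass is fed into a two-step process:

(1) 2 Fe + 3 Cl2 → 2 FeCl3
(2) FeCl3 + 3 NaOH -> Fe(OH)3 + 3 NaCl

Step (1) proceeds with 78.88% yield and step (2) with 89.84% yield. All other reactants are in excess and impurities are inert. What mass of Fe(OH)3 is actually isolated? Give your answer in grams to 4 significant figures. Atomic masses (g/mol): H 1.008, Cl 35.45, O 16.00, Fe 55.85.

98.33 g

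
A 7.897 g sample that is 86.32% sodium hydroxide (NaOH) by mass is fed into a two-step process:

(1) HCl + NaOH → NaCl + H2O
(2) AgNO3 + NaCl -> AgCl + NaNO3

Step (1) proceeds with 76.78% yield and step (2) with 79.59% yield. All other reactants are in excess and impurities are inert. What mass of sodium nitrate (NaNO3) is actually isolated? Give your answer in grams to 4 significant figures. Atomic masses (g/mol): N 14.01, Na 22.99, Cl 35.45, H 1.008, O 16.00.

8.852 g

Pure NaOH = 7.897 × 0.8632 = 6.8167 g.
M(NaOH) = 22.99 + 16.00 + 1.008 = 39.998 g/mol.
M(NaNO3) = 22.99 + 14.01 + 3(16.00) = 85.00 g/mol.
n(NaOH) = 6.8167 / 39.998 = 0.17043 mol.
Step 1 (NaOH:NaCl = 1:1): theoretical n(NaCl) = 0.17043 mol; at 76.78% yield, n(NaCl) = 0.13085 mol.
Step 2 (NaCl:NaNO3 = 1:1): theoretical n(NaNO3) = 0.13085 mol, so theoretical mass = 0.13085 × 85.00 = 11.122 g.
At 79.59% yield, actual mass of NaNO3 = 11.122 × 0.7959 = 8.8524 g.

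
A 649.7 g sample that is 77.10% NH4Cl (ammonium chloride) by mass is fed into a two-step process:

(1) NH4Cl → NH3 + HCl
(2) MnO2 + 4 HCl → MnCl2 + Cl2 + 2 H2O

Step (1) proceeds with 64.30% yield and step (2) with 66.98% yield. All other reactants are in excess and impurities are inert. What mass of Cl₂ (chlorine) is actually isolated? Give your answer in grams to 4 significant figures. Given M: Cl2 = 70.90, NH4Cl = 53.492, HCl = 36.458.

71.49 g

Pure NH4Cl = 649.7 × 0.7710 = 500.92 g.
n(NH4Cl) = 500.92 / 53.492 = 9.3644 mol.
Step 1 (NH4Cl:HCl = 1:1): theoretical n(HCl) = 9.3644 mol; at 64.30% yield, n(HCl) = 6.0213 mol.
Step 2 (HCl:Cl2 = 4:1): theoretical n(Cl2) = 1.5053 mol, so theoretical mass = 1.5053 × 70.90 = 106.73 g.
At 66.98% yield, actual mass of Cl2 = 106.73 × 0.6698 = 71.486 g.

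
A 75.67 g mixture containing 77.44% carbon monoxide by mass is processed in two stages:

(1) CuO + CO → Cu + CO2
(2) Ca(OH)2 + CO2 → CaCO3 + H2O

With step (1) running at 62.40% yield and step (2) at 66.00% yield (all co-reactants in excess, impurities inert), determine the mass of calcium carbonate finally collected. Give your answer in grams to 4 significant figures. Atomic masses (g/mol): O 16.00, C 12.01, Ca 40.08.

Pure CO = 75.67 × 0.7744 = 58.599 g.
M(CO) = 12.01 + 16.00 = 28.01 g/mol.
M(CaCO3) = 40.08 + 12.01 + 3(16.00) = 100.09 g/mol.
n(CO) = 58.599 / 28.01 = 2.0921 mol.
Step 1 (CO:CO2 = 1:1): theoretical n(CO2) = 2.0921 mol; at 62.40% yield, n(CO2) = 1.3055 mol.
Step 2 (CO2:CaCO3 = 1:1): theoretical n(CaCO3) = 1.3055 mol, so theoretical mass = 1.3055 × 100.09 = 130.66 g.
At 66.00% yield, actual mass of CaCO3 = 130.66 × 0.6600 = 86.237 g.

86.24 g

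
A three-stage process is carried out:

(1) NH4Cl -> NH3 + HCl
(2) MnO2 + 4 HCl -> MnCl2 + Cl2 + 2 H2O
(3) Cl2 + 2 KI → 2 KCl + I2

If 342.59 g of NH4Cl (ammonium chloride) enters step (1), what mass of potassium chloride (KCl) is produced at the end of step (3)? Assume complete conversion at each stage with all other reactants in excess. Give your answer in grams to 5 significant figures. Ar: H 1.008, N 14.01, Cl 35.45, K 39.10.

238.73 g

M(NH4Cl) = 14.01 + 4(1.008) + 35.45 = 53.492 g/mol.
M(KCl) = 39.10 + 35.45 = 74.55 g/mol.
n(NH4Cl) = 342.59 / 53.492 = 6.40451 mol.
Reaction (1): NH4Cl→HCl ratio 1:1 ⇒ n(HCl) = 6.40451 mol.
Reaction (2): HCl→Cl2 ratio 4:1 ⇒ n(Cl2) = 1.60113 mol.
Reaction (3): Cl2→KCl ratio 1:2 ⇒ n(KCl) = 3.20225 mol.
Mass of KCl = 3.20225 × 74.55 = 238.728 g.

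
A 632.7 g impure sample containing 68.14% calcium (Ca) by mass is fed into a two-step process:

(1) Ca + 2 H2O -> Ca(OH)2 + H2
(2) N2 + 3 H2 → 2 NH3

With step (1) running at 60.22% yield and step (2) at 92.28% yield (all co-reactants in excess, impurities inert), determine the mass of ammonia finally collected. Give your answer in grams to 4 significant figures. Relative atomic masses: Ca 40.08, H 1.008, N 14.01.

67.88 g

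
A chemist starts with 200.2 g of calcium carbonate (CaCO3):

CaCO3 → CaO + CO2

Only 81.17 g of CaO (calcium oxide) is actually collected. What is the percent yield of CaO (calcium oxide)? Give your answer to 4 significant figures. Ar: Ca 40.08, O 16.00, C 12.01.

72.36 %

M(CaCO3) = 40.08 + 12.01 + 3(16.00) = 100.09 g/mol.
M(CaO) = 40.08 + 16.00 = 56.08 g/mol.
n(CaCO3) = 200.20 g / 100.09 g/mol = 2.0002 mol.
From the equation the CaCO3:CaO mole ratio is 1:1, so n(CaO) = 2.0002 × 1/1 = 2.0002 mol.
Mass of CaO = 2.0002 mol × 56.08 g/mol = 112.17 g.
This is the theoretical yield. Percent yield = 81.17 g / 112.17 g × 100% = 72.363%.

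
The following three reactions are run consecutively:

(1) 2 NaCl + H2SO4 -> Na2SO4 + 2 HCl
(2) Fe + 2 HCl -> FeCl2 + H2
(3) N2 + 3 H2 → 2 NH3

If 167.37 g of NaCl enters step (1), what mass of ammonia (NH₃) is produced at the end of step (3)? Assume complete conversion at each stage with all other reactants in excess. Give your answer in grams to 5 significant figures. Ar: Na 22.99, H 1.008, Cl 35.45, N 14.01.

M(NaCl) = 22.99 + 35.45 = 58.44 g/mol.
M(NH3) = 14.01 + 3(1.008) = 17.034 g/mol.
n(NaCl) = 167.37 / 58.44 = 2.86396 mol.
Reaction (1): NaCl→HCl ratio 2:2 ⇒ n(HCl) = 2.86396 mol.
Reaction (2): HCl→H2 ratio 2:1 ⇒ n(H2) = 1.43198 mol.
Reaction (3): H2→NH3 ratio 3:2 ⇒ n(NH3) = 0.954654 mol.
Mass of NH3 = 0.954654 × 17.034 = 16.2616 g.

16.262 g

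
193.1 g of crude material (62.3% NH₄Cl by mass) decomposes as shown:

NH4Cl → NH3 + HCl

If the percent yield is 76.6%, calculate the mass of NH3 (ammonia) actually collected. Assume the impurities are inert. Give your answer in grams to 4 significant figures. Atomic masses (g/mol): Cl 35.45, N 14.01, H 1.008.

29.34 g

Pure NH4Cl available = 193.1 g × 0.623 = 120.30 g.
M(NH4Cl) = 14.01 + 4(1.008) + 35.45 = 53.492 g/mol.
M(NH3) = 14.01 + 3(1.008) = 17.034 g/mol.
n(NH4Cl) = 120.30 g / 53.492 g/mol = 2.2490 mol.
From the equation the NH4Cl:NH3 mole ratio is 1:1, so n(NH3) = 2.2490 × 1/1 = 2.2490 mol.
Mass of NH3 = 2.2490 mol × 17.034 g/mol = 38.309 g.
Actual mass collected = 38.309 g × 0.766 = 29.345 g.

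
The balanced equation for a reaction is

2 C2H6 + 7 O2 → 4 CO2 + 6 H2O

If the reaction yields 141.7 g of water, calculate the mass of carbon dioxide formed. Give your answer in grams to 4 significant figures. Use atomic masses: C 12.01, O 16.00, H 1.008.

M(H2O) = 2(1.008) + 16.00 = 18.016 g/mol.
M(CO2) = 12.01 + 2(16.00) = 44.01 g/mol.
n(H2O) = 141.70 g / 18.016 g/mol = 7.8652 mol.
From the equation the H2O:CO2 mole ratio is 6:4, so n(CO2) = 7.8652 × 4/6 = 5.2435 mol.
Mass of CO2 = 5.2435 mol × 44.01 g/mol = 230.77 g.

230.8 g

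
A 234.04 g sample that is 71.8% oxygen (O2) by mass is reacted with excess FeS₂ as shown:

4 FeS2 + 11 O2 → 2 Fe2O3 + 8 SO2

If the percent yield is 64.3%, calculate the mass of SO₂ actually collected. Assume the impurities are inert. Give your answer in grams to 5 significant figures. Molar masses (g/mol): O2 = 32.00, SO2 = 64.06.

157.31 g

Pure O2 available = 234.04 g × 0.718 = 168.041 g.
n(O2) = 168.041 g / 32.00 g/mol = 5.25127 mol.
From the equation the O2:SO2 mole ratio is 11:8, so n(SO2) = 5.25127 × 8/11 = 3.81911 mol.
Mass of SO2 = 3.81911 mol × 64.06 g/mol = 244.652 g.
Actual mass collected = 244.652 g × 0.643 = 157.311 g.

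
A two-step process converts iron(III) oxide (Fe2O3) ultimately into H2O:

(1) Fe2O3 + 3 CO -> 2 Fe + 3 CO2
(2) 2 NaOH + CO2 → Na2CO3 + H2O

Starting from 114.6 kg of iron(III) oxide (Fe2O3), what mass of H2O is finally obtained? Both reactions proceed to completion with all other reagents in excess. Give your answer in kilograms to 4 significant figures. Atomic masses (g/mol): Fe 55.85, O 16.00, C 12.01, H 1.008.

38.78 kg

M(Fe2O3) = 2(55.85) + 3(16.00) = 159.70 g/mol.
M(H2O) = 2(1.008) + 16.00 = 18.016 g/mol.
114.6 kg = 114600 g.
n(Fe2O3) = 114600 / 159.70 = 717.60 mol.
Step 1 gives a 1:3 ratio of Fe2O3 to CO2, so n(CO2) = 2152.8 mol.
In step 2 the CO2:H2O ratio is 1:1, so n(H2O) = 2152.8 mol.
Mass of H2O = 2152.8 × 18.016 = 38785 g = 38.78 kg.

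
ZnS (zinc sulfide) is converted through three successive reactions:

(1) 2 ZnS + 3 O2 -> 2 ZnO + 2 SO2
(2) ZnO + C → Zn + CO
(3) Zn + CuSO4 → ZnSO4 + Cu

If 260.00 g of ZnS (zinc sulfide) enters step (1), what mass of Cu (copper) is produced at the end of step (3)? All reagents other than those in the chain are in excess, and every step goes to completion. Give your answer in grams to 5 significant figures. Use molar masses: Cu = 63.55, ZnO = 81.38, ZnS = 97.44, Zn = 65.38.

n(ZnS) = 260.00 / 97.44 = 2.66831 mol.
Reaction (1): ZnS→ZnO ratio 2:2 ⇒ n(ZnO) = 2.66831 mol.
Reaction (2): ZnO→Zn ratio 1:1 ⇒ n(Zn) = 2.66831 mol.
Reaction (3): Zn→Cu ratio 1:1 ⇒ n(Cu) = 2.66831 mol.
Mass of Cu = 2.66831 × 63.55 = 169.571 g.

169.57 g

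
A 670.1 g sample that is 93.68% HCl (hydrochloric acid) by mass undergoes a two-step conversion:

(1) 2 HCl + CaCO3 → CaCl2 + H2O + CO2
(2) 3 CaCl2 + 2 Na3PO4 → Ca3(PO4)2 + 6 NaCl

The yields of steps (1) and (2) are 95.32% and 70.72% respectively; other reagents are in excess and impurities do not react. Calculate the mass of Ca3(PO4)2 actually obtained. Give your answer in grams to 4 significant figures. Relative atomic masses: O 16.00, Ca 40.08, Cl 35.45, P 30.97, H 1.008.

Pure HCl = 670.1 × 0.9368 = 627.75 g.
M(HCl) = 1.008 + 35.45 = 36.458 g/mol.
M(Ca3(PO4)2) = 3(40.08) + 2(30.97) + 8(16.00) = 310.18 g/mol.
n(HCl) = 627.75 / 36.458 = 17.218 mol.
Step 1 (HCl:CaCl2 = 2:1): theoretical n(CaCl2) = 8.6092 mol; at 95.32% yield, n(CaCl2) = 8.2063 mol.
Step 2 (CaCl2:Ca3(PO4)2 = 3:1): theoretical n(Ca3(PO4)2) = 2.7354 mol, so theoretical mass = 2.7354 × 310.18 = 848.48 g.
At 70.72% yield, actual mass of Ca3(PO4)2 = 848.48 × 0.7072 = 600.04 g.

600.0 g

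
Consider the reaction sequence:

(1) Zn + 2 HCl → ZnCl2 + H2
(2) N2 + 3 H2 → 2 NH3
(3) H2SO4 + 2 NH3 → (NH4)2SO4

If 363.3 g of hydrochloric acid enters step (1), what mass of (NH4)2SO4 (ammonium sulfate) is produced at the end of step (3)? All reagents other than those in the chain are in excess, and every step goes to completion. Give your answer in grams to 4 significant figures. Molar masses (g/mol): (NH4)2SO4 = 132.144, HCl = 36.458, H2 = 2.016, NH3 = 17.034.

n(HCl) = 363.3 / 36.458 = 9.9649 mol.
Reaction (1): HCl→H2 ratio 2:1 ⇒ n(H2) = 4.9824 mol.
Reaction (2): H2→NH3 ratio 3:2 ⇒ n(NH3) = 3.3216 mol.
Reaction (3): NH3→(NH4)2SO4 ratio 2:1 ⇒ n((NH4)2SO4) = 1.6608 mol.
Mass of (NH4)2SO4 = 1.6608 × 132.144 = 219.47 g.

219.5 g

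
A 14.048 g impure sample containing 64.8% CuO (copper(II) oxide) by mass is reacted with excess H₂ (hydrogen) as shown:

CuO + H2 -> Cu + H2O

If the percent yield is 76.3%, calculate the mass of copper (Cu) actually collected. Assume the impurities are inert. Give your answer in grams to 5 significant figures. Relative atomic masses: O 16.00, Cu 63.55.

5.5487 g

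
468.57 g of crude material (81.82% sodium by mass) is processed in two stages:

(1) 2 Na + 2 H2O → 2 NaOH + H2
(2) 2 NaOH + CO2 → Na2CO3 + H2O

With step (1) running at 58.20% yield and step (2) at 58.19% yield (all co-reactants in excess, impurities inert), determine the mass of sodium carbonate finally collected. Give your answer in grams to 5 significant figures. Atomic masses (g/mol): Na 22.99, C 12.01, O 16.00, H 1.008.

Pure Na = 468.57 × 0.8182 = 383.384 g.
M(Na) = 22.99 g/mol.
M(Na2CO3) = 2(22.99) + 12.01 + 3(16.00) = 105.99 g/mol.
n(Na) = 383.384 / 22.99 = 16.6761 mol.
Step 1 (Na:NaOH = 2:2): theoretical n(NaOH) = 16.6761 mol; at 58.20% yield, n(NaOH) = 9.70550 mol.
Step 2 (NaOH:Na2CO3 = 2:1): theoretical n(Na2CO3) = 4.85275 mol, so theoretical mass = 4.85275 × 105.99 = 514.343 g.
At 58.19% yield, actual mass of Na2CO3 = 514.343 × 0.5819 = 299.296 g.

299.30 g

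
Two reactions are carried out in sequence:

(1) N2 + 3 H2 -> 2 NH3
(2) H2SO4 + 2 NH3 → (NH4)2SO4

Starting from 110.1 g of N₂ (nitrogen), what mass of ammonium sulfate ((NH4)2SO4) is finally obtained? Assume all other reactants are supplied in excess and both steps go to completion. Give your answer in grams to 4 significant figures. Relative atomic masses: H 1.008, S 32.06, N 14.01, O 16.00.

519.2 g

M(N2) = 2(14.01) = 28.02 g/mol.
M((NH4)2SO4) = 2(14.01) + 8(1.008) + 32.06 + 4(16.00) = 132.144 g/mol.
n(N2) = 110.10 / 28.02 = 3.9293 mol.
Step 1 gives a 1:2 ratio of N2 to NH3, so n(NH3) = 7.8587 mol.
In step 2 the NH3:(NH4)2SO4 ratio is 2:1, so n((NH4)2SO4) = 3.9293 mol.
Mass of (NH4)2SO4 = 3.9293 × 132.144 = 519.24 g.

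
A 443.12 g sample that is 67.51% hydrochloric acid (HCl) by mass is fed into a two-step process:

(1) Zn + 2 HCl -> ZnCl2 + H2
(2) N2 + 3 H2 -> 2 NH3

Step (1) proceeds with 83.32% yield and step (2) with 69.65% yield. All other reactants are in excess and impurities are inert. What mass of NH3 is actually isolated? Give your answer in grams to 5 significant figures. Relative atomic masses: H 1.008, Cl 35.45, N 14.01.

27.037 g

Pure HCl = 443.12 × 0.6751 = 299.150 g.
M(HCl) = 1.008 + 35.45 = 36.458 g/mol.
M(NH3) = 14.01 + 3(1.008) = 17.034 g/mol.
n(HCl) = 299.150 / 36.458 = 8.20534 mol.
Step 1 (HCl:H2 = 2:1): theoretical n(H2) = 4.10267 mol; at 83.32% yield, n(H2) = 3.41834 mol.
Step 2 (H2:NH3 = 3:2): theoretical n(NH3) = 2.27890 mol, so theoretical mass = 2.27890 × 17.034 = 38.8187 g.
At 69.65% yield, actual mass of NH3 = 38.8187 × 0.6965 = 27.0372 g.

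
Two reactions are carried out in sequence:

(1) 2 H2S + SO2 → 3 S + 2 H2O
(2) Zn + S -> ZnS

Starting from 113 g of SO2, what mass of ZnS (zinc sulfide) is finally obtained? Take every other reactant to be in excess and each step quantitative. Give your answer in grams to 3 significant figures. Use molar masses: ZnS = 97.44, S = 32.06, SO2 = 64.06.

n(SO2) = 113.0 / 64.06 = 1.764 mol.
Step 1 gives a 1:3 ratio of SO2 to S, so n(S) = 5.292 mol.
In step 2 the S:ZnS ratio is 1:1, so n(ZnS) = 5.292 mol.
Mass of ZnS = 5.292 × 97.44 = 515.6 g.

516 g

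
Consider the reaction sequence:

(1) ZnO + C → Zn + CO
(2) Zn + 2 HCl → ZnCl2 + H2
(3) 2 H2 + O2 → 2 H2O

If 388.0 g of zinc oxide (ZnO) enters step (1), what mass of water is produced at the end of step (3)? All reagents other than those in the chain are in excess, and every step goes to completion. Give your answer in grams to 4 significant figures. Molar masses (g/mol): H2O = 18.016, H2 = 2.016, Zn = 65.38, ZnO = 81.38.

85.90 g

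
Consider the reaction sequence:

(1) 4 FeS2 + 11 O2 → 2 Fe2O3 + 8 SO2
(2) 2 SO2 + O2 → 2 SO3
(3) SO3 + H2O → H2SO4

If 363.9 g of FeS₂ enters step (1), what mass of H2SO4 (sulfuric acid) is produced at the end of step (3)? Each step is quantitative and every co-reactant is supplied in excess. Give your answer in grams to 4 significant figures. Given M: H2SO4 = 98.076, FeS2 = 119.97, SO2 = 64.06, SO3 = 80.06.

595.0 g

n(FeS2) = 363.9 / 119.97 = 3.0333 mol.
Reaction (1): FeS2→SO2 ratio 4:8 ⇒ n(SO2) = 6.0665 mol.
Reaction (2): SO2→SO3 ratio 2:2 ⇒ n(SO3) = 6.0665 mol.
Reaction (3): SO3→H2SO4 ratio 1:1 ⇒ n(H2SO4) = 6.0665 mol.
Mass of H2SO4 = 6.0665 × 98.076 = 594.98 g.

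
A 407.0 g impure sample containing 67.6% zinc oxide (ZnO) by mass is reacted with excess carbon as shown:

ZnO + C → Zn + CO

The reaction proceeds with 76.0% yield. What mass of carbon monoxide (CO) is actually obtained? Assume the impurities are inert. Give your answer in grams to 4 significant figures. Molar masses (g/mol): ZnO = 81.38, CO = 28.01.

71.97 g

Pure ZnO available = 407.0 g × 0.676 = 275.13 g.
n(ZnO) = 275.13 g / 81.38 g/mol = 3.3808 mol.
From the equation the ZnO:CO mole ratio is 1:1, so n(CO) = 3.3808 × 1/1 = 3.3808 mol.
Mass of CO = 3.3808 mol × 28.01 g/mol = 94.697 g.
Actual mass collected = 94.697 g × 0.760 = 71.970 g.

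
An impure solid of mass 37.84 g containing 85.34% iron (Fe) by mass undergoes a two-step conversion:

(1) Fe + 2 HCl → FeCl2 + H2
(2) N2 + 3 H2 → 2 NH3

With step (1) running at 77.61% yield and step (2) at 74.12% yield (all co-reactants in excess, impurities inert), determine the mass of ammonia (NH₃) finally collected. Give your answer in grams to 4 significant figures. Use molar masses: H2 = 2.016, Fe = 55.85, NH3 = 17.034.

3.777 g

Pure Fe = 37.84 × 0.8534 = 32.293 g.
n(Fe) = 32.293 / 55.85 = 0.57820 mol.
Step 1 (Fe:H2 = 1:1): theoretical n(H2) = 0.57820 mol; at 77.61% yield, n(H2) = 0.44874 mol.
Step 2 (H2:NH3 = 3:2): theoretical n(NH3) = 0.29916 mol, so theoretical mass = 0.29916 × 17.034 = 5.0959 g.
At 74.12% yield, actual mass of NH3 = 5.0959 × 0.7412 = 3.7771 g.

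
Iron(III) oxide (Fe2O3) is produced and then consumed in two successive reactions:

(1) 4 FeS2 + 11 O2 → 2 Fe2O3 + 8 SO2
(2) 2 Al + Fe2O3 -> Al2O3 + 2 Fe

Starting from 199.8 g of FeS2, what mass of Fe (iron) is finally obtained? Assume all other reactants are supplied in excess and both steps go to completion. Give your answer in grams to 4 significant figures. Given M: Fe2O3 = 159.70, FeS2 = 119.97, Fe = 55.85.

n(FeS2) = 199.80 / 119.97 = 1.6654 mol.
Step 1 gives a 4:2 ratio of FeS2 to Fe2O3, so n(Fe2O3) = 0.83271 mol.
In step 2 the Fe2O3:Fe ratio is 1:2, so n(Fe) = 1.6654 mol.
Mass of Fe = 1.6654 × 55.85 = 93.014 g.

93.01 g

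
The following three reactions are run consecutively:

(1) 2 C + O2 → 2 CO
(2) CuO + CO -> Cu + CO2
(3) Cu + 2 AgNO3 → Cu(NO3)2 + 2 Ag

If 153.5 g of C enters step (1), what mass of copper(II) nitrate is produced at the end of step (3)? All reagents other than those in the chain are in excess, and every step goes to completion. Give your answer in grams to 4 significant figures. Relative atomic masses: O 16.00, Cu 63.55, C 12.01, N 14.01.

M(C) = 12.01 g/mol.
M(Cu(NO3)2) = 63.55 + 2(14.01) + 6(16.00) = 187.57 g/mol.
n(C) = 153.5 / 12.01 = 12.781 mol.
Reaction (1): C→CO ratio 2:2 ⇒ n(CO) = 12.781 mol.
Reaction (2): CO→Cu ratio 1:1 ⇒ n(Cu) = 12.781 mol.
Reaction (3): Cu→Cu(NO3)2 ratio 1:1 ⇒ n(Cu(NO3)2) = 12.781 mol.
Mass of Cu(NO3)2 = 12.781 × 187.57 = 2397.3 g.

2397 g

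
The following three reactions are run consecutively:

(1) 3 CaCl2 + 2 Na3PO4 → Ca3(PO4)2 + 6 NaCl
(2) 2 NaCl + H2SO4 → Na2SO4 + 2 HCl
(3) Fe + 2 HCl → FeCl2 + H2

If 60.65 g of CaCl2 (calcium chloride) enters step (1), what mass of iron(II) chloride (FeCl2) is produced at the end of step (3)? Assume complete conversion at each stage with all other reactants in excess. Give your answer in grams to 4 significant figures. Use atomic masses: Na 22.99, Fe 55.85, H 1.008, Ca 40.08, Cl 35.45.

M(CaCl2) = 40.08 + 2(35.45) = 110.98 g/mol.
M(FeCl2) = 55.85 + 2(35.45) = 126.75 g/mol.
n(CaCl2) = 60.65 / 110.98 = 0.54649 mol.
Reaction (1): CaCl2→NaCl ratio 3:6 ⇒ n(NaCl) = 1.0930 mol.
Reaction (2): NaCl→HCl ratio 2:2 ⇒ n(HCl) = 1.0930 mol.
Reaction (3): HCl→FeCl2 ratio 2:1 ⇒ n(FeCl2) = 0.54649 mol.
Mass of FeCl2 = 0.54649 × 126.75 = 69.268 g.

69.27 g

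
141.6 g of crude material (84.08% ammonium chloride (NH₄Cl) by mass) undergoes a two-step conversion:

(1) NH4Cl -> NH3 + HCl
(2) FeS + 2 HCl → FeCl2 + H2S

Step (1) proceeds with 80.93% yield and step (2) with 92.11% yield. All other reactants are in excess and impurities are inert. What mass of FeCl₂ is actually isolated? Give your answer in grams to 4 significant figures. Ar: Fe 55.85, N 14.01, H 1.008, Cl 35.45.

Pure NH4Cl = 141.6 × 0.8408 = 119.06 g.
M(NH4Cl) = 14.01 + 4(1.008) + 35.45 = 53.492 g/mol.
M(FeCl2) = 55.85 + 2(35.45) = 126.75 g/mol.
n(NH4Cl) = 119.06 / 53.492 = 2.2257 mol.
Step 1 (NH4Cl:HCl = 1:1): theoretical n(HCl) = 2.2257 mol; at 80.93% yield, n(HCl) = 1.8013 mol.
Step 2 (HCl:FeCl2 = 2:1): theoretical n(FeCl2) = 0.90063 mol, so theoretical mass = 0.90063 × 126.75 = 114.15 g.
At 92.11% yield, actual mass of FeCl2 = 114.15 × 0.9211 = 105.15 g.

105.1 g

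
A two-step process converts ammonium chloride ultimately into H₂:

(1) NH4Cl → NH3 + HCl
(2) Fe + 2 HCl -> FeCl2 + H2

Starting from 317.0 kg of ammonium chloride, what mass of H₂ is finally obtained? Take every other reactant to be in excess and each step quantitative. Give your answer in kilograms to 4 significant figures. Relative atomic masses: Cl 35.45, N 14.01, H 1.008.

M(NH4Cl) = 14.01 + 4(1.008) + 35.45 = 53.492 g/mol.
M(H2) = 2(1.008) = 2.016 g/mol.
317.0 kg = 317000 g.
n(NH4Cl) = 317000 / 53.492 = 5926.1 mol.
Step 1 gives a 1:1 ratio of NH4Cl to HCl, so n(HCl) = 5926.1 mol.
In step 2 the HCl:H2 ratio is 2:1, so n(H2) = 2963.1 mol.
Mass of H2 = 2963.1 × 2.016 = 5973.5 g = 5.974 kg.

5.974 kg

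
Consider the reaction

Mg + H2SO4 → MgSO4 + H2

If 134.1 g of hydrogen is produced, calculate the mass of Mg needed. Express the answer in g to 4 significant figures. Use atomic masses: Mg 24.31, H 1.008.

M(H2) = 2(1.008) = 2.016 g/mol.
M(Mg) = 24.31 g/mol.
n(H2) = 134.10 g / 2.016 g/mol = 66.518 mol.
From the equation the H2:Mg mole ratio is 1:1, so n(Mg) = 66.518 × 1/1 = 66.518 mol.
Mass of Mg = 66.518 mol × 24.31 g/mol = 1617.0 g.

1617 g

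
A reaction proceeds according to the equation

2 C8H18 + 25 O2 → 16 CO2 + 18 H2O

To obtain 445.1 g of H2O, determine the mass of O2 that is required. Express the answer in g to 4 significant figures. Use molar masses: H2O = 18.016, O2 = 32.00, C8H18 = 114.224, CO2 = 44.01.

1098 g

n(H2O) = 445.10 g / 18.016 g/mol = 24.706 mol.
From the equation the H2O:O2 mole ratio is 18:25, so n(O2) = 24.706 × 25/18 = 34.314 mol.
Mass of O2 = 34.314 mol × 32.00 g/mol = 1098.0 g.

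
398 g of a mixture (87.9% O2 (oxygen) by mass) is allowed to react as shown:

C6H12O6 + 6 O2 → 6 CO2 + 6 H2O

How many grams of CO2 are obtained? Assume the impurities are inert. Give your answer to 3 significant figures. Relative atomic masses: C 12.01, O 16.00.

Mass of pure O2 = 398 g × 0.879 = 349.8 g.
M(O2) = 2(16.00) = 32.00 g/mol.
M(CO2) = 12.01 + 2(16.00) = 44.01 g/mol.
n(O2) = 349.8 g / 32.00 g/mol = 10.93 mol.
From the equation the O2:CO2 mole ratio is 6:6, so n(CO2) = 10.93 × 6/6 = 10.93 mol.
Mass of CO2 = 10.93 mol × 44.01 g/mol = 481.1 g.

481 g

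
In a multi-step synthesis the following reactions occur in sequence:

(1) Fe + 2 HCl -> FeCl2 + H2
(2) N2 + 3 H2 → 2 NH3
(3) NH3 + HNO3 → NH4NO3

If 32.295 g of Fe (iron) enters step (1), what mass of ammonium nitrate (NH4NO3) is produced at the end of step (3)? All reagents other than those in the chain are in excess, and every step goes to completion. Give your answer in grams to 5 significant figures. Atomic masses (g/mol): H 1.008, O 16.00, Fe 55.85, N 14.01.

M(Fe) = 55.85 g/mol.
M(NH4NO3) = 2(14.01) + 4(1.008) + 3(16.00) = 80.052 g/mol.
n(Fe) = 32.295 / 55.85 = 0.578245 mol.
Reaction (1): Fe→H2 ratio 1:1 ⇒ n(H2) = 0.578245 mol.
Reaction (2): H2→NH3 ratio 3:2 ⇒ n(NH3) = 0.385497 mol.
Reaction (3): NH3→NH4NO3 ratio 1:1 ⇒ n(NH4NO3) = 0.385497 mol.
Mass of NH4NO3 = 0.385497 × 80.052 = 30.8598 g.

30.860 g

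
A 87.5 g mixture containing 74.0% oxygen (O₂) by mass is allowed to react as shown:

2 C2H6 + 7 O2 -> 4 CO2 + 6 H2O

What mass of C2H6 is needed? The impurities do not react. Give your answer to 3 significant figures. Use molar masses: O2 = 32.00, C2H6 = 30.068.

17.4 g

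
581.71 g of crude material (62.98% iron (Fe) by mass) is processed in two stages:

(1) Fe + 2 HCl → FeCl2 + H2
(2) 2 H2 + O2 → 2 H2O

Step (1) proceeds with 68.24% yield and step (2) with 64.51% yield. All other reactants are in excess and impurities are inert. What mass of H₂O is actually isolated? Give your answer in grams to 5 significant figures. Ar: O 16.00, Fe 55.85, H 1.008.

52.025 g

Pure Fe = 581.71 × 0.6298 = 366.361 g.
M(Fe) = 55.85 g/mol.
M(H2O) = 2(1.008) + 16.00 = 18.016 g/mol.
n(Fe) = 366.361 / 55.85 = 6.55973 mol.
Step 1 (Fe:H2 = 1:1): theoretical n(H2) = 6.55973 mol; at 68.24% yield, n(H2) = 4.47636 mol.
Step 2 (H2:H2O = 2:2): theoretical n(H2O) = 4.47636 mol, so theoretical mass = 4.47636 × 18.016 = 80.6461 g.
At 64.51% yield, actual mass of H2O = 80.6461 × 0.6451 = 52.0248 g.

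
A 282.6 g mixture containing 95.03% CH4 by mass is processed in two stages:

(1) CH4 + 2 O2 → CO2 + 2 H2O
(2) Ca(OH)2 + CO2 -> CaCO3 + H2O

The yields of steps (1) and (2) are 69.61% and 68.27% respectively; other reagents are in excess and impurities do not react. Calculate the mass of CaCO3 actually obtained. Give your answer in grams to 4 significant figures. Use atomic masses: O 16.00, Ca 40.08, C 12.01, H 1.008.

Pure CH4 = 282.6 × 0.9503 = 268.55 g.
M(CH4) = 12.01 + 4(1.008) = 16.042 g/mol.
M(CaCO3) = 40.08 + 12.01 + 3(16.00) = 100.09 g/mol.
n(CH4) = 268.55 / 16.042 = 16.741 mol.
Step 1 (CH4:CO2 = 1:1): theoretical n(CO2) = 16.741 mol; at 69.61% yield, n(CO2) = 11.653 mol.
Step 2 (CO2:CaCO3 = 1:1): theoretical n(CaCO3) = 11.653 mol, so theoretical mass = 11.653 × 100.09 = 1166.4 g.
At 68.27% yield, actual mass of CaCO3 = 1166.4 × 0.6827 = 796.28 g.

796.3 g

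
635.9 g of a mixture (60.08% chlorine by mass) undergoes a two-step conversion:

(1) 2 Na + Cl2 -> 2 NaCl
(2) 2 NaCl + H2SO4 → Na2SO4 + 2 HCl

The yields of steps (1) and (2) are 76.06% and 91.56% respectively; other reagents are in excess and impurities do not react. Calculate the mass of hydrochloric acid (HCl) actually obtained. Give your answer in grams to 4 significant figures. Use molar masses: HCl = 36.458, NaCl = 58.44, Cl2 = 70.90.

273.6 g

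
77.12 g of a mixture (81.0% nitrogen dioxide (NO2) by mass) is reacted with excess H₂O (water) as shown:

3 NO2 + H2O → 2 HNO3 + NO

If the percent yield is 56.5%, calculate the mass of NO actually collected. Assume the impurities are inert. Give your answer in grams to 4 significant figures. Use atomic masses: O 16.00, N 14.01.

Pure NO2 available = 77.12 g × 0.810 = 62.467 g.
M(NO2) = 14.01 + 2(16.00) = 46.01 g/mol.
M(NO) = 14.01 + 16.00 = 30.01 g/mol.
n(NO2) = 62.467 g / 46.01 g/mol = 1.3577 mol.
From the equation the NO2:NO mole ratio is 3:1, so n(NO) = 1.3577 × 1/3 = 0.45256 mol.
Mass of NO = 0.45256 mol × 30.01 g/mol = 13.581 g.
Actual mass collected = 13.581 g × 0.565 = 7.6735 g.

7.673 g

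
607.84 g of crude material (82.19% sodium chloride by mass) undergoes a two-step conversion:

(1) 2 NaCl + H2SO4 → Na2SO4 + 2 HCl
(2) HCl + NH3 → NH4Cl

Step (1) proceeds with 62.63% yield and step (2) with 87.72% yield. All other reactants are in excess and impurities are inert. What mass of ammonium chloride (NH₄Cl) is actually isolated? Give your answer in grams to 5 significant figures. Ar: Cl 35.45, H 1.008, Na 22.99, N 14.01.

251.23 g

Pure NaCl = 607.84 × 0.8219 = 499.584 g.
M(NaCl) = 22.99 + 35.45 = 58.44 g/mol.
M(NH4Cl) = 14.01 + 4(1.008) + 35.45 = 53.492 g/mol.
n(NaCl) = 499.584 / 58.44 = 8.54866 mol.
Step 1 (NaCl:HCl = 2:2): theoretical n(HCl) = 8.54866 mol; at 62.63% yield, n(HCl) = 5.35403 mol.
Step 2 (HCl:NH4Cl = 1:1): theoretical n(NH4Cl) = 5.35403 mol, so theoretical mass = 5.35403 × 53.492 = 286.398 g.
At 87.72% yield, actual mass of NH4Cl = 286.398 × 0.8772 = 251.228 g.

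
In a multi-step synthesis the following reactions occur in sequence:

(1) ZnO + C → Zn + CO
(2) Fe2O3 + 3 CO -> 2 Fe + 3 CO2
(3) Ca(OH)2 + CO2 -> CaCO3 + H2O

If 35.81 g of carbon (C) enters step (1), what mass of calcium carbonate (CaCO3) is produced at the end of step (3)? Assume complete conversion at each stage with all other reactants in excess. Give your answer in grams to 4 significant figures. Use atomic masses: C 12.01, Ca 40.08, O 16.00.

M(C) = 12.01 g/mol.
M(CaCO3) = 40.08 + 12.01 + 3(16.00) = 100.09 g/mol.
n(C) = 35.81 / 12.01 = 2.9817 mol.
Reaction (1): C→CO ratio 1:1 ⇒ n(CO) = 2.9817 mol.
Reaction (2): CO→CO2 ratio 3:3 ⇒ n(CO2) = 2.9817 mol.
Reaction (3): CO2→CaCO3 ratio 1:1 ⇒ n(CaCO3) = 2.9817 mol.
Mass of CaCO3 = 2.9817 × 100.09 = 298.44 g.

298.4 g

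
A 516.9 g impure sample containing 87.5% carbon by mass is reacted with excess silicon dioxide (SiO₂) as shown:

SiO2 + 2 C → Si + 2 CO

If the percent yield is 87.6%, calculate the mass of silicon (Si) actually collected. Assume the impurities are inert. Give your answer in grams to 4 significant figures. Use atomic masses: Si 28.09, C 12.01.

Pure C available = 516.9 g × 0.875 = 452.29 g.
M(C) = 12.01 g/mol.
M(Si) = 28.09 g/mol.
n(C) = 452.29 g / 12.01 g/mol = 37.659 mol.
From the equation the C:Si mole ratio is 2:1, so n(Si) = 37.659 × 1/2 = 18.830 mol.
Mass of Si = 18.830 mol × 28.09 g/mol = 528.92 g.
Actual mass collected = 528.92 g × 0.876 = 463.34 g.

463.3 g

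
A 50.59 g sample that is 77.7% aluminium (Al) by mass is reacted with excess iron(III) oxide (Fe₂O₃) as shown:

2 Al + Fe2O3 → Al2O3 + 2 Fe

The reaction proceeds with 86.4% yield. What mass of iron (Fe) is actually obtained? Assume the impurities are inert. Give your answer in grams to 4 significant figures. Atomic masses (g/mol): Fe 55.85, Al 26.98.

Pure Al available = 50.59 g × 0.777 = 39.308 g.
M(Al) = 26.98 g/mol.
M(Fe) = 55.85 g/mol.
n(Al) = 39.308 g / 26.98 g/mol = 1.4569 mol.
From the equation the Al:Fe mole ratio is 2:2, so n(Fe) = 1.4569 × 2/2 = 1.4569 mol.
Mass of Fe = 1.4569 mol × 55.85 g/mol = 81.370 g.
Actual mass collected = 81.370 g × 0.864 = 70.304 g.

70.30 g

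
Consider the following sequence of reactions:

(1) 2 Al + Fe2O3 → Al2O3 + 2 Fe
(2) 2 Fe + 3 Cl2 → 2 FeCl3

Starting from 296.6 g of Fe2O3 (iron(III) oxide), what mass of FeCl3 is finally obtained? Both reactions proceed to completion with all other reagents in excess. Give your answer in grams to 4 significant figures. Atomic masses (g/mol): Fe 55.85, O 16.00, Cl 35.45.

602.5 g

M(Fe2O3) = 2(55.85) + 3(16.00) = 159.70 g/mol.
M(FeCl3) = 55.85 + 3(35.45) = 162.20 g/mol.
n(Fe2O3) = 296.60 / 159.70 = 1.8572 mol.
Step 1 gives a 1:2 ratio of Fe2O3 to Fe, so n(Fe) = 3.7145 mol.
In step 2 the Fe:FeCl3 ratio is 2:2, so n(FeCl3) = 3.7145 mol.
Mass of FeCl3 = 3.7145 × 162.20 = 602.49 g.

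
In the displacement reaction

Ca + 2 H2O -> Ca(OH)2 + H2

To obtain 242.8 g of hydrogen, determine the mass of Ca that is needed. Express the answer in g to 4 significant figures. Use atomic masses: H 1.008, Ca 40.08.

4827 g

M(H2) = 2(1.008) = 2.016 g/mol.
M(Ca) = 40.08 g/mol.
n(H2) = 242.80 g / 2.016 g/mol = 120.44 mol.
From the equation the H2:Ca mole ratio is 1:1, so n(Ca) = 120.44 × 1/1 = 120.44 mol.
Mass of Ca = 120.44 mol × 40.08 g/mol = 4827.1 g.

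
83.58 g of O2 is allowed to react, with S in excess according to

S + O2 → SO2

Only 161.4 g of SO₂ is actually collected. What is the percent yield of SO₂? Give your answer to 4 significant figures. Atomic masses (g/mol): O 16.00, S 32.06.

M(O2) = 2(16.00) = 32.00 g/mol.
M(SO2) = 32.06 + 2(16.00) = 64.06 g/mol.
n(O2) = 83.580 g / 32.00 g/mol = 2.6119 mol.
From the equation the O2:SO2 mole ratio is 1:1, so n(SO2) = 2.6119 × 1/1 = 2.6119 mol.
Mass of SO2 = 2.6119 mol × 64.06 g/mol = 167.32 g.
This is the theoretical yield. Percent yield = 161.4 g / 167.32 g × 100% = 96.464%.

96.46 %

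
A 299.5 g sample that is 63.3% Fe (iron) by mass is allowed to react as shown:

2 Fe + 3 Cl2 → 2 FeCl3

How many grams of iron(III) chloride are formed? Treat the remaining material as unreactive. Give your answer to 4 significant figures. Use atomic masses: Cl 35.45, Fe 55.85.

550.6 g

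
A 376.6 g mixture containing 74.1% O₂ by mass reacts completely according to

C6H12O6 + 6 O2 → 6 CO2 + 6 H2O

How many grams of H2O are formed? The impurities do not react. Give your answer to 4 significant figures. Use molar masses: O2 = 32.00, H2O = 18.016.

Mass of pure O2 = 376.6 g × 0.741 = 279.06 g.
n(O2) = 279.06 g / 32.00 g/mol = 8.7206 mol.
From the equation the O2:H2O mole ratio is 6:6, so n(H2O) = 8.7206 × 6/6 = 8.7206 mol.
Mass of H2O = 8.7206 mol × 18.016 g/mol = 157.11 g.

157.1 g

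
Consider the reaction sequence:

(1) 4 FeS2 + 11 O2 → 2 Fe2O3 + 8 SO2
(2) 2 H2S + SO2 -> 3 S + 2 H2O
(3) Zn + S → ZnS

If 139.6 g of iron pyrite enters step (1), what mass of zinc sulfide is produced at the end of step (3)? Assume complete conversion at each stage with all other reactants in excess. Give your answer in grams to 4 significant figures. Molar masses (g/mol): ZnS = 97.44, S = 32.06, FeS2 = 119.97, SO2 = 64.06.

n(FeS2) = 139.6 / 119.97 = 1.1636 mol.
Reaction (1): FeS2→SO2 ratio 4:8 ⇒ n(SO2) = 2.3272 mol.
Reaction (2): SO2→S ratio 1:3 ⇒ n(S) = 6.9817 mol.
Reaction (3): S→ZnS ratio 1:1 ⇒ n(ZnS) = 6.9817 mol.
Mass of ZnS = 6.9817 × 97.44 = 680.30 g.

680.3 g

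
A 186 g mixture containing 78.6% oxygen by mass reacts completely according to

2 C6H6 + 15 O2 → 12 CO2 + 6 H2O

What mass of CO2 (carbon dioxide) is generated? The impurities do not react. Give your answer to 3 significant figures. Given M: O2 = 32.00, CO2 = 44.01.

161 g

Mass of pure O2 = 186 g × 0.786 = 146.2 g.
n(O2) = 146.2 g / 32.00 g/mol = 4.569 mol.
From the equation the O2:CO2 mole ratio is 15:12, so n(CO2) = 4.569 × 12/15 = 3.655 mol.
Mass of CO2 = 3.655 mol × 44.01 g/mol = 160.9 g.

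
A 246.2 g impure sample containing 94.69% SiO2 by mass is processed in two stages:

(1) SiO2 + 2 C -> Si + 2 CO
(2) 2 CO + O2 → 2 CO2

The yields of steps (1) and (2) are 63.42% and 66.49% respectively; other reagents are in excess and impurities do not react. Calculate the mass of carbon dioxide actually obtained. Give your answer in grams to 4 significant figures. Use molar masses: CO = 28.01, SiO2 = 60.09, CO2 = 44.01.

144.0 g

Pure SiO2 = 246.2 × 0.9469 = 233.13 g.
n(SiO2) = 233.13 / 60.09 = 3.8796 mol.
Step 1 (SiO2:CO = 1:2): theoretical n(CO) = 7.7593 mol; at 63.42% yield, n(CO) = 4.9209 mol.
Step 2 (CO:CO2 = 2:2): theoretical n(CO2) = 4.9209 mol, so theoretical mass = 4.9209 × 44.01 = 216.57 g.
At 66.49% yield, actual mass of CO2 = 216.57 × 0.6649 = 144.00 g.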